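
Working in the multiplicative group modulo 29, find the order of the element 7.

7

Since 7 ∈ (Z/29Z)^×, its order divides φ(29) = 29 − 1 = 28 = 2^2 · 7.
Divisors of 28: 1, 2, 4, 7, 14, 28.
Compute 7^d (mod 29) for the divisors d until we hit 1:
7^1 ≡ 7
7^2 ≡ 20
7^4 ≡ 23
7^7 ≡ 1
The smallest such exponent is 7, so the order of 7 is 7.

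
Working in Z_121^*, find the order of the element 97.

55

ord(97) | φ(121) = φ(11^2) = 11·(11−1) = 110 = 2 · 5 · 11.
Divisors of 110: 1, 2, 5, 10, 11, 22, 55, 110.
Compute 97^d (mod 121) for the divisors d until we hit 1:
97^1 ≡ 97 (mod 121)
97^2 ≡ 92 (mod 121)
97^5 ≡ 23 (mod 121)
97^10 ≡ 45 (mod 121)
97^11 ≡ 9 (mod 121)
97^22 ≡ 81 (mod 121)
97^55 ≡ 1 (mod 121) ✓
The smallest such exponent is 55, so the order of 97 is 55.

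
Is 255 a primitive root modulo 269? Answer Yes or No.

φ(269) = 269 − 1 = 268 = 2^2 · 67.
255 is a primitive root mod 269 iff 255^(φ(269)/q) ≢ 1 for every prime q | φ(269), i.e. q ∈ {2, 67}.
255^134 ≡ 1 (mod 269)  [q = 2: ≡ 1 ✗]
255^4 ≡ 218 (mod 269)  [q = 67: ≢ 1 ✓]
255^134 ≡ 1 shows ord(255) | 134, strictly less than φ(269); not a primitive root.

No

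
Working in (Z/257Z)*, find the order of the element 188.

ord(188) | φ(257) = 257 − 1 = 256 = 2^8.
Divisors of 256: 1, 2, 4, 8, 16, 32, 64, 128, 256.
Test each divisor d:
188^1 ≡ 188
188^2 ≡ 135
188^4 ≡ 235
188^8 ≡ 227
188^16 ≡ 129
188^32 ≡ 193
188^64 ≡ 241
188^128 ≡ 256
188^256 ≡ 1
The smallest such exponent is 256, so the order of 188 is 256.

256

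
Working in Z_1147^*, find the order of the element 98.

36

The order of 98 must divide φ(1147) = φ(31·37) = (31−1)·(37−1) = 30·36 = 1080 = 2^3 · 3^3 · 5.
Divisors of 1080: 1, 2, 3, 4, 5, 6, 8, 9, 10, 12, 15, 18, 20, 24, 27, 30, 36, 40, 45, 54, 60, 72, 90, 108, 120, 135, 180, 216, 270, 360, 540, 1080.
Compute 98^d (mod 1147) for the divisors d until we hit 1:
98^1 ≡ 98
98^2 ≡ 428
98^3 ≡ 652
98^4 ≡ 811
98^5 ≡ 335
98^6 ≡ 714
98^8 ≡ 490
98^9 ≡ 993
98^10 ≡ 966
98^12 ≡ 528
98^15 ≡ 156
98^18 ≡ 776
98^20 ≡ 645
98^24 ≡ 63
98^27 ≡ 931
98^30 ≡ 249
98^36 ≡ 1
So ord_1147(98) = 36.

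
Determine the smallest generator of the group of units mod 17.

φ(17) = 17 − 1 = 16 = 2^4.
g is a primitive root iff g^(16/q) ≢ 1 (mod 17) for each prime q ∈ {2}.
g = 2: 2^8 ≡ 1 — hits 1, so not a primitive root.
g = 3: 3^8 ≡ 16 — none is 1, so 3 is a primitive root.
The smallest primitive root modulo 17 is 3.

3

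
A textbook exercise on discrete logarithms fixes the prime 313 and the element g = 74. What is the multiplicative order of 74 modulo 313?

312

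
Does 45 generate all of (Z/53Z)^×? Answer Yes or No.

φ(53) = 53 − 1 = 52 = 2^2 · 13.
45 is a primitive root mod 53 iff 45^(φ(53)/q) ≢ 1 for every prime q | φ(53), i.e. q ∈ {2, 13}.
45^26 ≡ 52 (mod 53)  [q = 2: ≢ 1 ✓]
45^4 ≡ 15 (mod 53)  [q = 13: ≢ 1 ✓]
All checks pass, so 45 has order 52 and is a primitive root modulo 53.

Yes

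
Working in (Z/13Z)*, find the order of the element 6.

ord(6) | φ(13) = 13 − 1 = 12 = 2^2 · 3.
Divisors of 12: 1, 2, 3, 4, 6, 12.
Check 6^d mod 13 for each divisor in increasing order:
6^1 ≡ 6 (mod 13)
6^2 ≡ 10 (mod 13)
6^3 ≡ 8 (mod 13)
6^4 ≡ 9 (mod 13)
6^6 ≡ 12 (mod 13)
6^12 ≡ 1 (mod 13) ✓
So ord_13(6) = 12.

12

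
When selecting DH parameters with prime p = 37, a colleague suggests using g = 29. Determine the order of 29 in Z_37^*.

12

The order of 29 must divide φ(37) = 37 − 1 = 36 = 2^2 · 3^2.
Divisors of 36: 1, 2, 3, 4, 6, 9, 12, 18, 36.
Compute 29^d (mod 37) for the divisors d until we hit 1:
29^1 ≡ 29 (mod 37)
29^2 ≡ 27 (mod 37)
29^3 ≡ 6 (mod 37)
29^4 ≡ 26 (mod 37)
29^6 ≡ 36 (mod 37)
29^9 ≡ 31 (mod 37)
29^12 ≡ 1 (mod 37) ✓
The smallest such exponent is 12, so the order of 29 is 12.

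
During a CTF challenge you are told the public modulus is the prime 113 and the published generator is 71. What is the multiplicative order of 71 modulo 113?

16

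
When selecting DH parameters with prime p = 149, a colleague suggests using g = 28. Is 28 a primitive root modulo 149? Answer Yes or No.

φ(149) = 149 − 1 = 148 = 2^2 · 37.
It suffices to check that the order of 28 is not a proper divisor of 148: compute 28^(148/q) for q ∈ {2, 37}.
28^74 ≡ 1 (mod 149)  [q = 2: ≡ 1 ✗]
28^4 ≡ 31 (mod 149)  [q = 37: ≢ 1 ✓]
The check at q = 2 fails, so 28 generates a proper subgroup.

No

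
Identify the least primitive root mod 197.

2

φ(197) = 197 − 1 = 196 = 2^2 · 7^2.
g is a primitive root iff g^(196/q) ≢ 1 (mod 197) for each prime q ∈ {2, 7}.
g = 2: 2^98 ≡ 196; 2^28 ≡ 104 — none is 1, so 2 is a primitive root.
So 2 is the smallest generator of (Z/197Z)^×.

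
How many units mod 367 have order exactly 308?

0

φ(367) = 367 − 1 = 366 = 2 · 3 · 61.
Since (Z/367Z)^× is cyclic of order 366, the number of elements of order d is φ(d) when d | 366 and 0 otherwise.
Since 308 ∤ 366, the count is 0.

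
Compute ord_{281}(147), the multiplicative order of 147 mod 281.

56

ord(147) | φ(281) = 281 − 1 = 280 = 2^3 · 5 · 7.
Divisors of 280: 1, 2, 4, 5, 7, 8, 10, 14, 20, 28, 35, 40, 56, 70, 140, 280.
Compute 147^d (mod 281) for the divisors d until we hit 1:
147^1 ≡ 147 (mod 281)
147^2 ≡ 253 (mod 281)
147^4 ≡ 222 (mod 281)
147^5 ≡ 38 (mod 281)
147^7 ≡ 60 (mod 281)
147^8 ≡ 109 (mod 281)
147^10 ≡ 39 (mod 281)
147^14 ≡ 228 (mod 281)
147^20 ≡ 116 (mod 281)
147^28 ≡ 280 (mod 281)
147^35 ≡ 221 (mod 281)
147^40 ≡ 249 (mod 281)
147^56 ≡ 1 (mod 281) ✓
The smallest such exponent is 56, so the order of 147 is 56.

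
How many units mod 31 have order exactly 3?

2

φ(31) = 31 − 1 = 30 = 2 · 3 · 5.
Since (Z/31Z)^× is cyclic of order 30, the number of elements of order d is φ(d) when d | 30 and 0 otherwise.
3 | 30, and φ(3) = 3 − 1 = 2.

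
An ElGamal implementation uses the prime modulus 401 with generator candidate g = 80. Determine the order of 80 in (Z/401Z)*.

50

The order of 80 must divide φ(401) = 401 − 1 = 400 = 2^4 · 5^2.
Divisors of 400: 1, 2, 4, 5, 8, 10, 16, 20, 25, 40, 50, 80, 100, 200, 400.
Evaluate successive powers at the divisors of 400:
80^1 ≡ 80 (mod 401)
80^2 ≡ 385 (mod 401)
80^4 ≡ 256 (mod 401)
80^5 ≡ 29 (mod 401)
80^8 ≡ 173 (mod 401)
80^10 ≡ 39 (mod 401)
80^16 ≡ 255 (mod 401)
80^20 ≡ 318 (mod 401)
80^25 ≡ 400 (mod 401)
80^40 ≡ 72 (mod 401)
80^50 ≡ 1 (mod 401) ✓
So ord_401(80) = 50.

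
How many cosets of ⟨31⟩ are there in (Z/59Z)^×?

1

By Lagrange's theorem, ord_59(31) divides φ(59) = 59 − 1 = 58 = 2 · 29.
Divisors of 58: 1, 2, 29, 58.
Test each divisor d:
31^1 ≡ 31 (mod 59)
31^2 ≡ 17 (mod 59)
31^29 ≡ 58 (mod 59)
31^58 ≡ 1 (mod 59) ✓
The order of 31 is 58, so the subgroup it generates has 58 elements.
Index = |(Z/59Z)^×| / |⟨31⟩| = 58 / 58 = 1.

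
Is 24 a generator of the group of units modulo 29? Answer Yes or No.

No

φ(29) = 29 − 1 = 28 = 2^2 · 7.
24 is a primitive root mod 29 iff 24^(φ(29)/q) ≢ 1 for every prime q | φ(29), i.e. q ∈ {2, 7}.
24^14 ≡ 1 (mod 29)  [q = 2: ≡ 1 ✗]
24^4 ≡ 16 (mod 29)  [q = 7: ≢ 1 ✓]
24^14 ≡ 1 shows ord(24) | 14, strictly less than φ(29); not a primitive root.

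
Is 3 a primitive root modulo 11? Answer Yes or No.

φ(11) = 11 − 1 = 10 = 2 · 5.
3 is a primitive root mod 11 iff 3^(φ(11)/q) ≢ 1 for every prime q | φ(11), i.e. q ∈ {2, 5}.
3^5 ≡ 1 (mod 11)  [q = 2: ≡ 1 ✗]
3^2 ≡ 9 (mod 11)  [q = 5: ≢ 1 ✓]
Since 3^5 ≡ 1, the order of 3 divides 5 < 10, so 3 is not a primitive root.

No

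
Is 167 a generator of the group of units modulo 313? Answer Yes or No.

Yes

φ(313) = 313 − 1 = 312 = 2^3 · 3 · 13.
An element g generates (Z/313Z)^× iff g^(312/q) ≢ 1 (mod 313) for each prime q ∈ {2, 3, 13}.
167^156 ≡ 312 (mod 313)  [q = 2: ≢ 1 ✓]
167^104 ≡ 214 (mod 313)  [q = 3: ≢ 1 ✓]
167^24 ≡ 48 (mod 313)  [q = 13: ≢ 1 ✓]
All checks pass, so 167 has order 312 and is a primitive root modulo 313.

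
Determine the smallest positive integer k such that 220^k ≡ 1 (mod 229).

114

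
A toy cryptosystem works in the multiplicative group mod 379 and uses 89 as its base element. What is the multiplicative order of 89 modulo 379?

378

By Lagrange's theorem, ord_379(89) divides φ(379) = 379 − 1 = 378 = 2 · 3^3 · 7.
Divisors of 378: 1, 2, 3, 6, 7, 9, 14, 18, 21, 27, 42, 54, 63, 126, 189, 378.
Evaluate successive powers at the divisors of 378:
89^1 ≡ 89 (mod 379)
89^2 ≡ 341 (mod 379)
89^3 ≡ 29 (mod 379)
89^6 ≡ 83 (mod 379)
89^7 ≡ 186 (mod 379)
89^9 ≡ 133 (mod 379)
89^14 ≡ 107 (mod 379)
89^18 ≡ 255 (mod 379)
89^21 ≡ 194 (mod 379)
89^27 ≡ 184 (mod 379)
89^42 ≡ 115 (mod 379)
89^54 ≡ 125 (mod 379)
89^63 ≡ 328 (mod 379)
89^126 ≡ 327 (mod 379)
89^189 ≡ 378 (mod 379)
89^378 ≡ 1 (mod 379) ✓
Therefore the multiplicative order of 89 modulo 379 is 378.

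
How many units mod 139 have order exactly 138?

44

φ(139) = 139 − 1 = 138 = 2 · 3 · 23.
In a cyclic group of order 138, there are φ(d) elements of order d for each divisor d of 138, and zero for non-divisors.
138 = 2 · 3 · 23 divides 138, and φ(138) = 44.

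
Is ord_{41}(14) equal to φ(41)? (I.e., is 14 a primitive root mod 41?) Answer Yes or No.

φ(41) = 41 − 1 = 40 = 2^3 · 5.
Test 14^(40/q) mod 41 for each prime factor q of 40:
14^20 ≡ 40 (mod 41)  [q = 2: ≢ 1 ✓]
14^8 ≡ 1 (mod 41)  [q = 5: ≡ 1 ✗]
The check at q = 5 fails, so 14 generates a proper subgroup.

No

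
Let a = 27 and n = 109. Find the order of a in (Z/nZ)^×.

9

The order of 27 must divide φ(109) = 109 − 1 = 108 = 2^2 · 3^3.
Divisors of 108: 1, 2, 3, 4, 6, 9, 12, 18, 27, 36, 54, 108.
Compute 27^d (mod 109) for the divisors d until we hit 1:
27^1 ≡ 27
27^2 ≡ 75
27^3 ≡ 63
27^4 ≡ 66
27^6 ≡ 45
27^9 ≡ 1
Therefore the multiplicative order of 27 modulo 109 is 9.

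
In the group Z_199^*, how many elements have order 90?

φ(199) = 199 − 1 = 198 = 2 · 3^2 · 11.
In a cyclic group of order 198, there are φ(d) elements of order d for each divisor d of 198, and zero for non-divisors.
Here 198 is not a multiple of 90, so there are no elements of order 90.

0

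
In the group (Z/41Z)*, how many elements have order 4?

2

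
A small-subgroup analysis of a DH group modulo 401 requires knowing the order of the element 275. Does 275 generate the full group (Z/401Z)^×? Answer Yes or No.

No

φ(401) = 401 − 1 = 400 = 2^4 · 5^2.
Test 275^(400/q) mod 401 for each prime factor q of 400:
275^200 ≡ 1 (mod 401)  [q = 2: ≡ 1 ✗]
275^80 ≡ 1 (mod 401)  [q = 5: ≡ 1 ✗]
275^200 ≡ 1 shows ord(275) | 200, strictly less than φ(401); not a primitive root.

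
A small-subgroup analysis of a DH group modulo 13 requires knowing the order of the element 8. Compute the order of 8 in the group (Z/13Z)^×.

4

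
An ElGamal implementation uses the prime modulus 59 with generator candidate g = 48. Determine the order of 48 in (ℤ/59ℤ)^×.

29

The order of 48 must divide φ(59) = 59 − 1 = 58 = 2 · 29.
Divisors of 58: 1, 2, 29, 58.
Test each divisor d:
48^1 ≡ 48
48^2 ≡ 3
48^29 ≡ 1
Therefore the multiplicative order of 48 modulo 59 is 29.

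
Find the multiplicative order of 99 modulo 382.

By Lagrange's theorem, ord_382(99) divides φ(382) = φ(2)·φ(191) = 1·190 = 190 = 2 · 5 · 19.
Divisors of 190: 1, 2, 5, 10, 19, 38, 95, 190.
Check 99^d mod 382 for each divisor in increasing order:
99^1 ≡ 99 (mod 382)
99^2 ≡ 251 (mod 382)
99^5 ≡ 185 (mod 382)
99^10 ≡ 227 (mod 382)
99^19 ≡ 343 (mod 382)
99^38 ≡ 375 (mod 382)
99^95 ≡ 381 (mod 382)
99^190 ≡ 1 (mod 382) ✓
Therefore the multiplicative order of 99 modulo 382 is 190.

190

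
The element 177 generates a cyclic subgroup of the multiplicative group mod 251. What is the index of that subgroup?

ord(177) | φ(251) = 251 − 1 = 250 = 2 · 5^3.
Divisors of 250: 1, 2, 5, 10, 25, 50, 125, 250.
Evaluate successive powers at the divisors of 250:
177^1 ≡ 177
177^2 ≡ 205
177^5 ≡ 40
177^10 ≡ 94
177^25 ≡ 32
177^50 ≡ 20
177^125 ≡ 250
177^250 ≡ 1
Thus |⟨177⟩| = ord(177) = 250.
Index = |(Z/251Z)^×| / |⟨177⟩| = 250 / 250 = 1.

1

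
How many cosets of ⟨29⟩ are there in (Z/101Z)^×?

1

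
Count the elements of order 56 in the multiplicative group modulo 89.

0

φ(89) = 89 − 1 = 88 = 2^3 · 11.
In a cyclic group of order 88, there are φ(d) elements of order d for each divisor d of 88, and zero for non-divisors.
Here 88 is not a multiple of 56, so there are no elements of order 56.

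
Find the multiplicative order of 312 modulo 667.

By Lagrange's theorem, ord_667(312) divides φ(667) = φ(23·29) = (23−1)·(29−1) = 22·28 = 616 = 2^3 · 7 · 11.
Divisors of 616: 1, 2, 4, 7, 8, 11, 14, 22, 28, 44, 56, 77, 88, 154, 308, 616.
Compute 312^d (mod 667) for the divisors d until we hit 1:
312^1 ≡ 312
312^2 ≡ 629
312^4 ≡ 110
312^7 ≡ 492
312^8 ≡ 94
312^11 ≡ 93
312^14 ≡ 610
312^22 ≡ 645
312^28 ≡ 581
312^44 ≡ 484
312^56 ≡ 59
312^77 ≡ 231
312^88 ≡ 139
312^154 ≡ 1
Hence ord(312) = 154.

154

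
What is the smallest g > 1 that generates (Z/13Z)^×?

2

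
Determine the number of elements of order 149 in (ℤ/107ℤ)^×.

φ(107) = 107 − 1 = 106 = 2 · 53.
(Z/107Z)^× is cyclic (|G| = 106); a cyclic group of order m has exactly φ(d) elements of each order d | m, and none otherwise.
Here 106 is not a multiple of 149, so there are no elements of order 149.

0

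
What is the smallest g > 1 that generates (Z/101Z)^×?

φ(101) = 101 − 1 = 100 = 2^2 · 5^2.
g is a primitive root iff g^(100/q) ≢ 1 (mod 101) for each prime q ∈ {2, 5}.
g = 2: 2^50 ≡ 100; 2^20 ≡ 95 — none is 1, so 2 is a primitive root.
The smallest primitive root modulo 101 is 2.

2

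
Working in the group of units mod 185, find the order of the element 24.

Since 24 ∈ (Z/185Z)^×, its order divides φ(185) = φ(5·37) = (5−1)·(37−1) = 4·36 = 144 = 2^4 · 3^2.
Divisors of 144: 1, 2, 3, 4, 6, 8, 9, 12, 16, 18, 24, 36, 48, 72, 144.
Check 24^d mod 185 for each divisor in increasing order:
24^1 ≡ 24 (mod 185)
24^2 ≡ 21 (mod 185)
24^3 ≡ 134 (mod 185)
24^4 ≡ 71 (mod 185)
24^6 ≡ 11 (mod 185)
24^8 ≡ 46 (mod 185)
24^9 ≡ 179 (mod 185)
24^12 ≡ 121 (mod 185)
24^16 ≡ 81 (mod 185)
24^18 ≡ 36 (mod 185)
24^24 ≡ 26 (mod 185)
24^36 ≡ 1 (mod 185) ✓
So ord_185(24) = 36.

36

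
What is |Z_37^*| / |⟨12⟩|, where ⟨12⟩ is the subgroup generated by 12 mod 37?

4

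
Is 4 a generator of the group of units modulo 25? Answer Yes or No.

No

φ(25) = φ(5^2) = 5·(5−1) = 20 = 2^2 · 5.
Test 4^(20/q) mod 25 for each prime factor q of 20:
4^10 ≡ 1 (mod 25)  [q = 2: ≡ 1 ✗]
4^4 ≡ 6 (mod 25)  [q = 5: ≢ 1 ✓]
4^10 ≡ 1 shows ord(4) | 10, strictly less than φ(25); not a primitive root.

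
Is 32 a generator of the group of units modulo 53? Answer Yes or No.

Yes

φ(53) = 53 − 1 = 52 = 2^2 · 13.
An element g generates (Z/53Z)^× iff g^(52/q) ≢ 1 (mod 53) for each prime q ∈ {2, 13}.
32^26 ≡ 52 (mod 53)  [q = 2: ≢ 1 ✓]
32^4 ≡ 24 (mod 53)  [q = 13: ≢ 1 ✓]
None equal 1, so ord_53(32) = 52: 32 is a primitive root.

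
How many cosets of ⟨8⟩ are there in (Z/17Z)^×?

By Lagrange's theorem, ord_17(8) divides φ(17) = 17 − 1 = 16 = 2^4.
Divisors of 16: 1, 2, 4, 8, 16.
Test each divisor d:
8^1 ≡ 8
8^2 ≡ 13
8^4 ≡ 16
8^8 ≡ 1
So ord_17(8) = 8, hence |⟨8⟩| = 8.
The index is φ(17) / ord(8) = 16 / 8 = 2.

2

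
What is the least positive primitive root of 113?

φ(113) = 113 − 1 = 112 = 2^4 · 7.
Test candidates g = 2, 3, … against the prime factors q ∈ {2, 7} of φ(113): g is a generator iff g^(112/q) ≢ 1 for every such q.
g = 2: 2^56 ≡ 1 — hits 1, so not a primitive root.
g = 3: 3^56 ≡ 112; 3^16 ≡ 49 — none is 1, so 3 is a primitive root.
The smallest primitive root modulo 113 is 3.

3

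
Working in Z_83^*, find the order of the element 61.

By Lagrange's theorem, ord_83(61) divides φ(83) = 83 − 1 = 82 = 2 · 41.
Divisors of 82: 1, 2, 41, 82.
Compute 61^d (mod 83) for the divisors d until we hit 1:
61^1 ≡ 61 (mod 83)
61^2 ≡ 69 (mod 83)
61^41 ≡ 1 (mod 83) ✓
Hence ord(61) = 41.

41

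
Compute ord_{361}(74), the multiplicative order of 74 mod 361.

171

Since 74 ∈ (Z/361Z)^×, its order divides φ(361) = φ(19^2) = 19·(19−1) = 342 = 2 · 3^2 · 19.
Divisors of 342: 1, 2, 3, 6, 9, 18, 19, 38, 57, 114, 171, 342.
Test each divisor d:
74^1 ≡ 74 (mod 361)
74^2 ≡ 61 (mod 361)
74^3 ≡ 182 (mod 361)
74^6 ≡ 273 (mod 361)
74^9 ≡ 229 (mod 361)
74^18 ≡ 96 (mod 361)
74^19 ≡ 245 (mod 361)
74^38 ≡ 99 (mod 361)
74^57 ≡ 68 (mod 361)
74^114 ≡ 292 (mod 361)
74^171 ≡ 1 (mod 361) ✓
Hence ord(74) = 171.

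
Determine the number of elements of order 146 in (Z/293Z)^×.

72

φ(293) = 293 − 1 = 292 = 2^2 · 73.
In a cyclic group of order 292, there are φ(d) elements of order d for each divisor d of 292, and zero for non-divisors.
146 = 2 · 73 divides 292, and φ(146) = 72.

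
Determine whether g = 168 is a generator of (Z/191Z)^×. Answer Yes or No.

Yes

φ(191) = 191 − 1 = 190 = 2 · 5 · 19.
Test 168^(190/q) mod 191 for each prime factor q of 190:
168^95 ≡ 190 (mod 191)  [q = 2: ≢ 1 ✓]
168^38 ≡ 49 (mod 191)  [q = 5: ≢ 1 ✓]
168^10 ≡ 52 (mod 191)  [q = 19: ≢ 1 ✓]
None equal 1, so ord_191(168) = 190: 168 is a primitive root.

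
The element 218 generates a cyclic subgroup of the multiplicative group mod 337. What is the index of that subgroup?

3

By Lagrange's theorem, ord_337(218) divides φ(337) = 337 − 1 = 336 = 2^4 · 3 · 7.
Divisors of 336: 1, 2, 3, 4, 6, 7, 8, 12, 14, 16, 21, 24, 28, 42, 48, 56, 84, 112, 168, 336.
Compute 218^d (mod 337) for the divisors d until we hit 1:
218^1 ≡ 218
218^2 ≡ 7
218^3 ≡ 178
218^4 ≡ 49
218^6 ≡ 6
218^7 ≡ 297
218^8 ≡ 42
218^12 ≡ 36
218^14 ≡ 252
218^16 ≡ 79
218^21 ≡ 30
218^24 ≡ 285
218^28 ≡ 148
218^42 ≡ 226
218^48 ≡ 8
218^56 ≡ 336
218^84 ≡ 189
218^112 ≡ 1
So ord_337(218) = 112, hence |⟨218⟩| = 112.
Index = |(Z/337Z)^×| / |⟨218⟩| = 336 / 112 = 3.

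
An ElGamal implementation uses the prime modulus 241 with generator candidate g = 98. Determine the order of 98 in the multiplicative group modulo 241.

5

ord(98) | φ(241) = 241 − 1 = 240 = 2^4 · 3 · 5.
Divisors of 240: 1, 2, 3, 4, 5, 6, 8, 10, 12, 15, 16, 20, 24, 30, 40, 48, 60, 80, 120, 240.
Evaluate successive powers at the divisors of 240:
98^1 ≡ 98 (mod 241)
98^2 ≡ 205 (mod 241)
98^3 ≡ 87 (mod 241)
98^4 ≡ 91 (mod 241)
98^5 ≡ 1 (mod 241) ✓
Hence ord(98) = 5.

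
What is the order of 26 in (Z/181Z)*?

12

The order of 26 must divide φ(181) = 181 − 1 = 180 = 2^2 · 3^2 · 5.
Divisors of 180: 1, 2, 3, 4, 5, 6, 9, 10, 12, 15, 18, 20, 30, 36, 45, 60, 90, 180.
Check 26^d mod 181 for each divisor in increasing order:
26^1 ≡ 26 (mod 181)
26^2 ≡ 133 (mod 181)
26^3 ≡ 19 (mod 181)
26^4 ≡ 132 (mod 181)
26^5 ≡ 174 (mod 181)
26^6 ≡ 180 (mod 181)
26^9 ≡ 162 (mod 181)
26^10 ≡ 49 (mod 181)
26^12 ≡ 1 (mod 181) ✓
So ord_181(26) = 12.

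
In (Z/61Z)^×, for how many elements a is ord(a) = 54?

0

φ(61) = 61 − 1 = 60 = 2^2 · 3 · 5.
Since (Z/61Z)^× is cyclic of order 60, the number of elements of order d is φ(d) when d | 60 and 0 otherwise.
Here 60 is not a multiple of 54, so there are no elements of order 54.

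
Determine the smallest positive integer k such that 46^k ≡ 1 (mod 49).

21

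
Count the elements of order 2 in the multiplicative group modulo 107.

φ(107) = 107 − 1 = 106 = 2 · 53.
In a cyclic group of order 106, there are φ(d) elements of order d for each divisor d of 106, and zero for non-divisors.
2 | 106, and φ(2) = 2 − 1 = 1.

1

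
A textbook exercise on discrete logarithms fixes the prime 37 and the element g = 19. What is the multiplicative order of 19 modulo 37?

By Lagrange's theorem, ord_37(19) divides φ(37) = 37 − 1 = 36 = 2^2 · 3^2.
Divisors of 36: 1, 2, 3, 4, 6, 9, 12, 18, 36.
Test each divisor d:
19^1 ≡ 19 (mod 37)
19^2 ≡ 28 (mod 37)
19^3 ≡ 14 (mod 37)
19^4 ≡ 7 (mod 37)
19^6 ≡ 11 (mod 37)
19^9 ≡ 6 (mod 37)
19^12 ≡ 10 (mod 37)
19^18 ≡ 36 (mod 37)
19^36 ≡ 1 (mod 37) ✓
Therefore the multiplicative order of 19 modulo 37 is 36.

36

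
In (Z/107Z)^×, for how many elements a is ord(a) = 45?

0

φ(107) = 107 − 1 = 106 = 2 · 53.
Since (Z/107Z)^× is cyclic of order 106, the number of elements of order d is φ(d) when d | 106 and 0 otherwise.
Since 45 ∤ 106, the count is 0.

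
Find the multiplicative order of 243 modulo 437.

Since 243 ∈ (Z/437Z)^×, its order divides φ(437) = φ(19·23) = (19−1)·(23−1) = 18·22 = 396 = 2^2 · 3^2 · 11.
Divisors of 396: 1, 2, 3, 4, 6, 9, 11, 12, 18, 22, 33, 36, 44, 66, 99, 132, 198, 396.
Evaluate successive powers at the divisors of 396:
243^1 ≡ 243 (mod 437)
243^2 ≡ 54 (mod 437)
243^3 ≡ 12 (mod 437)
243^4 ≡ 294 (mod 437)
243^6 ≡ 144 (mod 437)
243^9 ≡ 417 (mod 437)
243^11 ≡ 231 (mod 437)
243^12 ≡ 197 (mod 437)
243^18 ≡ 400 (mod 437)
243^22 ≡ 47 (mod 437)
243^33 ≡ 369 (mod 437)
243^36 ≡ 58 (mod 437)
243^44 ≡ 24 (mod 437)
243^66 ≡ 254 (mod 437)
243^99 ≡ 208 (mod 437)
243^132 ≡ 277 (mod 437)
243^198 ≡ 1 (mod 437) ✓
So ord_437(243) = 198.

198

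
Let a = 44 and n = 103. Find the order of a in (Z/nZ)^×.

By Lagrange's theorem, ord_103(44) divides φ(103) = 103 − 1 = 102 = 2 · 3 · 17.
Divisors of 102: 1, 2, 3, 6, 17, 34, 51, 102.
Evaluate successive powers at the divisors of 102:
44^1 ≡ 44
44^2 ≡ 82
44^3 ≡ 3
44^6 ≡ 9
44^17 ≡ 47
44^34 ≡ 46
44^51 ≡ 102
44^102 ≡ 1
Therefore the multiplicative order of 44 modulo 103 is 102.

102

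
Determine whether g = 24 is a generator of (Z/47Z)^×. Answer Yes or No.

φ(47) = 47 − 1 = 46 = 2 · 23.
24 is a primitive root mod 47 iff 24^(φ(47)/q) ≢ 1 for every prime q | φ(47), i.e. q ∈ {2, 23}.
24^23 ≡ 1 (mod 47)  [q = 2: ≡ 1 ✗]
24^2 ≡ 12 (mod 47)  [q = 23: ≢ 1 ✓]
24^23 ≡ 1 shows ord(24) | 23, strictly less than φ(47); not a primitive root.

No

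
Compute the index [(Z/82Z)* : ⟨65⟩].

1

The order of 65 must divide φ(82) = φ(2)·φ(41) = 1·40 = 40 = 2^3 · 5.
Divisors of 40: 1, 2, 4, 5, 8, 10, 20, 40.
Check 65^d mod 82 for each divisor in increasing order:
65^1 ≡ 65 (mod 82)
65^2 ≡ 43 (mod 82)
65^4 ≡ 45 (mod 82)
65^5 ≡ 55 (mod 82)
65^8 ≡ 57 (mod 82)
65^10 ≡ 73 (mod 82)
65^20 ≡ 81 (mod 82)
65^40 ≡ 1 (mod 82) ✓
The order of 65 is 40, so the subgroup it generates has 40 elements.
Index = |(Z/82Z)^×| / |⟨65⟩| = 40 / 40 = 1.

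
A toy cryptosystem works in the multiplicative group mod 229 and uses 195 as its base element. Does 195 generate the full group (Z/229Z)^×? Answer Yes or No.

No

φ(229) = 229 − 1 = 228 = 2^2 · 3 · 19.
Test 195^(228/q) mod 229 for each prime factor q of 228:
195^114 ≡ 228 (mod 229)  [q = 2: ≢ 1 ✓]
195^76 ≡ 1 (mod 229)  [q = 3: ≡ 1 ✗]
195^12 ≡ 17 (mod 229)  [q = 19: ≢ 1 ✓]
Since 195^76 ≡ 1, the order of 195 divides 76 < 228, so 195 is not a primitive root.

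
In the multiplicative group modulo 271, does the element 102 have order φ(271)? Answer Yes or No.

No

φ(271) = 271 − 1 = 270 = 2 · 3^3 · 5.
It suffices to check that the order of 102 is not a proper divisor of 270: compute 102^(270/q) for q ∈ {2, 3, 5}.
102^135 ≡ 270 (mod 271)  [q = 2: ≢ 1 ✓]
102^90 ≡ 1 (mod 271)  [q = 3: ≡ 1 ✗]
102^54 ≡ 1 (mod 271)  [q = 5: ≡ 1 ✗]
The check at q = 3 fails, so 102 generates a proper subgroup.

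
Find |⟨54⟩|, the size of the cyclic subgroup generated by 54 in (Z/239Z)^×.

Since 54 ∈ (Z/239Z)^×, its order divides φ(239) = 239 − 1 = 238 = 2 · 7 · 17.
Divisors of 238: 1, 2, 7, 14, 17, 34, 119, 238.
Evaluate successive powers at the divisors of 238:
54^1 ≡ 54 (mod 239)
54^2 ≡ 48 (mod 239)
54^7 ≡ 75 (mod 239)
54^14 ≡ 128 (mod 239)
54^17 ≡ 44 (mod 239)
54^34 ≡ 24 (mod 239)
54^119 ≡ 1 (mod 239) ✓
The smallest such exponent is 119, so the order of 54 is 119.

119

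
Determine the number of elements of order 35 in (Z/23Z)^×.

0

φ(23) = 23 − 1 = 22 = 2 · 11.
In a cyclic group of order 22, there are φ(d) elements of order d for each divisor d of 22, and zero for non-divisors.
35 does not divide 22, so no element of (Z/23Z)^× has order 35.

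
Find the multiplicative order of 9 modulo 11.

5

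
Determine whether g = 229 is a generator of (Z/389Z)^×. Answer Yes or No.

Yes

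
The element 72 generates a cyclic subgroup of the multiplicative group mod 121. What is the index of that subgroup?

Since 72 ∈ (Z/121Z)^×, its order divides φ(121) = φ(11^2) = 11·(11−1) = 110 = 2 · 5 · 11.
Divisors of 110: 1, 2, 5, 10, 11, 22, 55, 110.
Check 72^d mod 121 for each divisor in increasing order:
72^1 ≡ 72
72^2 ≡ 102
72^5 ≡ 98
72^10 ≡ 45
72^11 ≡ 94
72^22 ≡ 3
72^55 ≡ 120
72^110 ≡ 1
So ord_121(72) = 110, hence |⟨72⟩| = 110.
[(Z/121Z)^× : ⟨72⟩] = 110/110 = 1.

1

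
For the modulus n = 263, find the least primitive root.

5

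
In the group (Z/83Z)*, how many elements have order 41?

40

φ(83) = 83 − 1 = 82 = 2 · 41.
In a cyclic group of order 82, there are φ(d) elements of order d for each divisor d of 82, and zero for non-divisors.
41 | 82, and φ(41) = 41 − 1 = 40.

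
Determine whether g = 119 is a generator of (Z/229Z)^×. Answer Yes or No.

φ(229) = 229 − 1 = 228 = 2^2 · 3 · 19.
119 is a primitive root mod 229 iff 119^(φ(229)/q) ≢ 1 for every prime q | φ(229), i.e. q ∈ {2, 3, 19}.
119^114 ≡ 228 (mod 229)  [q = 2: ≢ 1 ✓]
119^76 ≡ 94 (mod 229)  [q = 3: ≢ 1 ✓]
119^12 ≡ 104 (mod 229)  [q = 19: ≢ 1 ✓]
None equal 1, so ord_229(119) = 228: 119 is a primitive root.

Yes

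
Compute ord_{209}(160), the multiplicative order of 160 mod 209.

30

The order of 160 must divide φ(209) = φ(11·19) = (11−1)·(19−1) = 10·18 = 180 = 2^2 · 3^2 · 5.
Divisors of 180: 1, 2, 3, 4, 5, 6, 9, 10, 12, 15, 18, 20, 30, 36, 45, 60, 90, 180.
Check 160^d mod 209 for each divisor in increasing order:
160^1 ≡ 160 (mod 209)
160^2 ≡ 102 (mod 209)
160^3 ≡ 18 (mod 209)
160^4 ≡ 163 (mod 209)
160^5 ≡ 164 (mod 209)
160^6 ≡ 115 (mod 209)
160^9 ≡ 189 (mod 209)
160^10 ≡ 144 (mod 209)
160^12 ≡ 58 (mod 209)
160^15 ≡ 208 (mod 209)
160^18 ≡ 191 (mod 209)
160^20 ≡ 45 (mod 209)
160^30 ≡ 1 (mod 209) ✓
The smallest such exponent is 30, so the order of 160 is 30.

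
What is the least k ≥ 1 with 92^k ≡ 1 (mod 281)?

56

By Lagrange's theorem, ord_281(92) divides φ(281) = 281 − 1 = 280 = 2^3 · 5 · 7.
Divisors of 280: 1, 2, 4, 5, 7, 8, 10, 14, 20, 28, 35, 40, 56, 70, 140, 280.
Check 92^d mod 281 for each divisor in increasing order:
92^1 ≡ 92
92^2 ≡ 34
92^4 ≡ 32
92^5 ≡ 134
92^7 ≡ 60
92^8 ≡ 181
92^10 ≡ 253
92^14 ≡ 228
92^20 ≡ 222
92^28 ≡ 280
92^35 ≡ 221
92^40 ≡ 109
92^56 ≡ 1
Hence ord(92) = 56.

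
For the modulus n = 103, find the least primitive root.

5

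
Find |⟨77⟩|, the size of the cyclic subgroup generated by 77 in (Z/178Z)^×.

Since 77 ∈ (Z/178Z)^×, its order divides φ(178) = φ(2)·φ(89) = 1·88 = 88 = 2^3 · 11.
Divisors of 88: 1, 2, 4, 8, 11, 22, 44, 88.
Test each divisor d:
77^1 ≡ 77 (mod 178)
77^2 ≡ 55 (mod 178)
77^4 ≡ 177 (mod 178)
77^8 ≡ 1 (mod 178) ✓
Hence ord(77) = 8.

8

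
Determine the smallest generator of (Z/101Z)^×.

2

φ(101) = 101 − 1 = 100 = 2^2 · 5^2.
Test candidates g = 2, 3, … against the prime factors q ∈ {2, 5} of φ(101): g is a generator iff g^(100/q) ≢ 1 for every such q.
g = 2: 2^50 ≡ 100; 2^20 ≡ 95 — none is 1, so 2 is a primitive root.
Hence the least primitive root of 101 is 2.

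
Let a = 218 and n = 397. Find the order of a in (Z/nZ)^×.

By Lagrange's theorem, ord_397(218) divides φ(397) = 397 − 1 = 396 = 2^2 · 3^2 · 11.
Divisors of 396: 1, 2, 3, 4, 6, 9, 11, 12, 18, 22, 33, 36, 44, 66, 99, 132, 198, 396.
Compute 218^d (mod 397) for the divisors d until we hit 1:
218^1 ≡ 218 (mod 397)
218^2 ≡ 281 (mod 397)
218^3 ≡ 120 (mod 397)
218^4 ≡ 355 (mod 397)
218^6 ≡ 108 (mod 397)
218^9 ≡ 256 (mod 397)
218^11 ≡ 79 (mod 397)
218^12 ≡ 151 (mod 397)
218^18 ≡ 31 (mod 397)
218^22 ≡ 286 (mod 397)
218^33 ≡ 362 (mod 397)
218^36 ≡ 167 (mod 397)
218^44 ≡ 14 (mod 397)
218^66 ≡ 34 (mod 397)
218^99 ≡ 1 (mod 397) ✓
The smallest such exponent is 99, so the order of 218 is 99.

99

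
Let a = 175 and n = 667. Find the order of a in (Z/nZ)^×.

Since 175 ∈ (Z/667Z)^×, its order divides φ(667) = φ(23·29) = (23−1)·(29−1) = 22·28 = 616 = 2^3 · 7 · 11.
Divisors of 616: 1, 2, 4, 7, 8, 11, 14, 22, 28, 44, 56, 77, 88, 154, 308, 616.
Check 175^d mod 667 for each divisor in increasing order:
175^1 ≡ 175 (mod 667)
175^2 ≡ 610 (mod 667)
175^4 ≡ 581 (mod 667)
175^7 ≡ 88 (mod 667)
175^8 ≡ 59 (mod 667)
175^11 ≡ 436 (mod 667)
175^14 ≡ 407 (mod 667)
175^22 ≡ 1 (mod 667) ✓
The smallest such exponent is 22, so the order of 175 is 22.

22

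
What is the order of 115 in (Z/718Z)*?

Since 115 ∈ (Z/718Z)^×, its order divides φ(718) = φ(2)·φ(359) = 1·358 = 358 = 2 · 179.
Divisors of 358: 1, 2, 179, 358.
Check 115^d mod 718 for each divisor in increasing order:
115^1 ≡ 115 (mod 718)
115^2 ≡ 301 (mod 718)
115^179 ≡ 1 (mod 718) ✓
Hence ord(115) = 179.

179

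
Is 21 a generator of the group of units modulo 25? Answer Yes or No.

No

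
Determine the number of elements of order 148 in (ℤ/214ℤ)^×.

0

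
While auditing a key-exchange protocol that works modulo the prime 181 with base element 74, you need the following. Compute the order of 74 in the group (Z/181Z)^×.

Since 74 ∈ (Z/181Z)^×, its order divides φ(181) = 181 − 1 = 180 = 2^2 · 3^2 · 5.
Divisors of 180: 1, 2, 3, 4, 5, 6, 9, 10, 12, 15, 18, 20, 30, 36, 45, 60, 90, 180.
Test each divisor d:
74^1 ≡ 74
74^2 ≡ 46
74^3 ≡ 146
74^4 ≡ 125
74^5 ≡ 19
74^6 ≡ 139
74^9 ≡ 22
74^10 ≡ 180
74^12 ≡ 135
74^15 ≡ 162
74^18 ≡ 122
74^20 ≡ 1
The smallest such exponent is 20, so the order of 74 is 20.

20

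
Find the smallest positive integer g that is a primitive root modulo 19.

φ(19) = 19 − 1 = 18 = 2 · 3^2.
Test candidates g = 2, 3, … against the prime factors q ∈ {2, 3} of φ(19): g is a generator iff g^(18/q) ≢ 1 for every such q.
g = 2: 2^9 ≡ 18; 2^6 ≡ 7 — none is 1, so 2 is a primitive root.
The smallest primitive root modulo 19 is 2.

2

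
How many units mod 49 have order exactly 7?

φ(49) = φ(7^2) = 7·(7−1) = 42 = 2 · 3 · 7.
Since (Z/49Z)^× is cyclic of order 42, the number of elements of order d is φ(d) when d | 42 and 0 otherwise.
7 | 42, and φ(7) = 7 − 1 = 6.

6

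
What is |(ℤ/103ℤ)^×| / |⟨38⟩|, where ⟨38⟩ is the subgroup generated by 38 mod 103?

2

The order of 38 must divide φ(103) = 103 − 1 = 102 = 2 · 3 · 17.
Divisors of 102: 1, 2, 3, 6, 17, 34, 51, 102.
Compute 38^d (mod 103) for the divisors d until we hit 1:
38^1 ≡ 38 (mod 103)
38^2 ≡ 2 (mod 103)
38^3 ≡ 76 (mod 103)
38^6 ≡ 8 (mod 103)
38^17 ≡ 46 (mod 103)
38^34 ≡ 56 (mod 103)
38^51 ≡ 1 (mod 103) ✓
So ord_103(38) = 51, hence |⟨38⟩| = 51.
Index = |(Z/103Z)^×| / |⟨38⟩| = 102 / 51 = 2.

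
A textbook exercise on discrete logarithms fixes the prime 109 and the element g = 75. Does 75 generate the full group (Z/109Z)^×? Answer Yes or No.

No

φ(109) = 109 − 1 = 108 = 2^2 · 3^3.
Test 75^(108/q) mod 109 for each prime factor q of 108:
75^54 ≡ 1 (mod 109)  [q = 2: ≡ 1 ✗]
75^36 ≡ 1 (mod 109)  [q = 3: ≡ 1 ✗]
Since 75^54 ≡ 1, the order of 75 divides 54 < 108, so 75 is not a primitive root.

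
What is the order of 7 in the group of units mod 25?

4

ord(7) | φ(25) = φ(5^2) = 5·(5−1) = 20 = 2^2 · 5.
Divisors of 20: 1, 2, 4, 5, 10, 20.
Test each divisor d:
7^1 ≡ 7
7^2 ≡ 24
7^4 ≡ 1
The smallest such exponent is 4, so the order of 7 is 4.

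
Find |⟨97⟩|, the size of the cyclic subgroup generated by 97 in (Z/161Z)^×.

22

By Lagrange's theorem, ord_161(97) divides φ(161) = φ(7·23) = (7−1)·(23−1) = 6·22 = 132 = 2^2 · 3 · 11.
Divisors of 132: 1, 2, 3, 4, 6, 11, 12, 22, 33, 44, 66, 132.
Evaluate successive powers at the divisors of 132:
97^1 ≡ 97
97^2 ≡ 71
97^3 ≡ 125
97^4 ≡ 50
97^6 ≡ 8
97^11 ≡ 160
97^12 ≡ 64
97^22 ≡ 1
The smallest such exponent is 22, so the order of 97 is 22.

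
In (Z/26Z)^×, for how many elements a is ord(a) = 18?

φ(26) = φ(2)·φ(13) = 1·12 = 12 = 2^2 · 3.
In a cyclic group of order 12, there are φ(d) elements of order d for each divisor d of 12, and zero for non-divisors.
18 does not divide 12, so no element of (Z/26Z)^× has order 18.

0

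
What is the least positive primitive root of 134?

7

φ(134) = φ(2)·φ(67) = 1·66 = 66 = 2 · 3 · 11.
g is a primitive root iff g^(66/q) ≢ 1 (mod 134) for each prime q ∈ {2, 3, 11}.
g = 2: gcd(2, 134) = 2 > 1, not a unit — skip.
g = 3: 3^33 ≡ 133; 3^22 ≡ 1 — hits 1, so not a primitive root.
g = 4: gcd(4, 134) = 2 > 1, not a unit — skip.
g = 5: 5^33 ≡ 133; 5^22 ≡ 1 — hits 1, so not a primitive root.
g = 6: gcd(6, 134) = 2 > 1, not a unit — skip.
g = 7: 7^33 ≡ 133; 7^22 ≡ 29; 7^6 ≡ 131 — none is 1, so 7 is a primitive root.
So 7 is the smallest generator of (Z/134Z)^×.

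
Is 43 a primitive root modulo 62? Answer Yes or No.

Yes

φ(62) = φ(2)·φ(31) = 1·30 = 30 = 2 · 3 · 5.
An element g generates (Z/62Z)^× iff g^(30/q) ≢ 1 (mod 62) for each prime q ∈ {2, 3, 5}.
43^15 ≡ 61 (mod 62)  [q = 2: ≢ 1 ✓]
43^10 ≡ 25 (mod 62)  [q = 3: ≢ 1 ✓]
43^6 ≡ 33 (mod 62)  [q = 5: ≢ 1 ✓]
Every test exponent gives a nontrivial residue, hence 43 generates the full group.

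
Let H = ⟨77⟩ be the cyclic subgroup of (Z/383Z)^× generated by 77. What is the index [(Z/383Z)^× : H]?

1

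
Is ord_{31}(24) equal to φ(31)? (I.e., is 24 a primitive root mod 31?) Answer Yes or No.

Yes

φ(31) = 31 − 1 = 30 = 2 · 3 · 5.
Test 24^(30/q) mod 31 for each prime factor q of 30:
24^15 ≡ 30 (mod 31)  [q = 2: ≢ 1 ✓]
24^10 ≡ 25 (mod 31)  [q = 3: ≢ 1 ✓]
24^6 ≡ 4 (mod 31)  [q = 5: ≢ 1 ✓]
None equal 1, so ord_31(24) = 30: 24 is a primitive root.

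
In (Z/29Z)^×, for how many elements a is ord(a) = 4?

2

φ(29) = 29 − 1 = 28 = 2^2 · 7.
Since (Z/29Z)^× is cyclic of order 28, the number of elements of order d is φ(d) when d | 28 and 0 otherwise.
4 = 2^2 divides 28, and φ(4) = 2.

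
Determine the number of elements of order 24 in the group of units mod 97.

φ(97) = 97 − 1 = 96 = 2^5 · 3.
(Z/97Z)^× is cyclic (|G| = 96); a cyclic group of order m has exactly φ(d) elements of each order d | m, and none otherwise.
24 = 2^3 · 3 divides 96, and φ(24) = 8.

8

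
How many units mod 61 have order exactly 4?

φ(61) = 61 − 1 = 60 = 2^2 · 3 · 5.
Since (Z/61Z)^× is cyclic of order 60, the number of elements of order d is φ(d) when d | 60 and 0 otherwise.
4 = 2^2 divides 60, and φ(4) = 2.

2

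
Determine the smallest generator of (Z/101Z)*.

φ(101) = 101 − 1 = 100 = 2^2 · 5^2.
Test candidates g = 2, 3, … against the prime factors q ∈ {2, 5} of φ(101): g is a generator iff g^(100/q) ≢ 1 for every such q.
g = 2: 2^50 ≡ 100; 2^20 ≡ 95 — none is 1, so 2 is a primitive root.
Hence the least primitive root of 101 is 2.

2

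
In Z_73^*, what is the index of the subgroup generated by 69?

By Lagrange's theorem, ord_73(69) divides φ(73) = 73 − 1 = 72 = 2^3 · 3^2.
Divisors of 72: 1, 2, 3, 4, 6, 8, 9, 12, 18, 24, 36, 72.
Compute 69^d (mod 73) for the divisors d until we hit 1:
69^1 ≡ 69
69^2 ≡ 16
69^3 ≡ 9
69^4 ≡ 37
69^6 ≡ 8
69^8 ≡ 55
69^9 ≡ 72
69^12 ≡ 64
69^18 ≡ 1
The order of 69 is 18, so the subgroup it generates has 18 elements.
[(Z/73Z)^× : ⟨69⟩] = 72/18 = 4.

4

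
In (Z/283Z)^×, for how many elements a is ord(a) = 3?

2

φ(283) = 283 − 1 = 282 = 2 · 3 · 47.
Since (Z/283Z)^× is cyclic of order 282, the number of elements of order d is φ(d) when d | 282 and 0 otherwise.
3 | 282, and φ(3) = 3 − 1 = 2.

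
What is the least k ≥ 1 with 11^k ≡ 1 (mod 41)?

Since 11 ∈ (Z/41Z)^×, its order divides φ(41) = 41 − 1 = 40 = 2^3 · 5.
Divisors of 40: 1, 2, 4, 5, 8, 10, 20, 40.
Evaluate successive powers at the divisors of 40:
11^1 ≡ 11 (mod 41)
11^2 ≡ 39 (mod 41)
11^4 ≡ 4 (mod 41)
11^5 ≡ 3 (mod 41)
11^8 ≡ 16 (mod 41)
11^10 ≡ 9 (mod 41)
11^20 ≡ 40 (mod 41)
11^40 ≡ 1 (mod 41) ✓
The smallest such exponent is 40, so the order of 11 is 40.

40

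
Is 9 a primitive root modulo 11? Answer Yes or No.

φ(11) = 11 − 1 = 10 = 2 · 5.
9 is a primitive root mod 11 iff 9^(φ(11)/q) ≢ 1 for every prime q | φ(11), i.e. q ∈ {2, 5}.
9^5 ≡ 1 (mod 11)  [q = 2: ≡ 1 ✗]
9^2 ≡ 4 (mod 11)  [q = 5: ≢ 1 ✓]
The check at q = 2 fails, so 9 generates a proper subgroup.

No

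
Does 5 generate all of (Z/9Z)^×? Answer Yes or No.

φ(9) = φ(3^2) = 3·(3−1) = 6 = 2 · 3.
An element g generates (Z/9Z)^× iff g^(6/q) ≢ 1 (mod 9) for each prime q ∈ {2, 3}.
5^3 ≡ 8 (mod 9)  [q = 2: ≢ 1 ✓]
5^2 ≡ 7 (mod 9)  [q = 3: ≢ 1 ✓]
None equal 1, so ord_9(5) = 6: 5 is a primitive root.

Yes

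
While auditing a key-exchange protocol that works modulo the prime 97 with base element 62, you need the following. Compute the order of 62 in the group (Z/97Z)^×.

Since 62 ∈ (Z/97Z)^×, its order divides φ(97) = 97 − 1 = 96 = 2^5 · 3.
Divisors of 96: 1, 2, 3, 4, 6, 8, 12, 16, 24, 32, 48, 96.
Check 62^d mod 97 for each divisor in increasing order:
62^1 ≡ 62 (mod 97)
62^2 ≡ 61 (mod 97)
62^3 ≡ 96 (mod 97)
62^4 ≡ 35 (mod 97)
62^6 ≡ 1 (mod 97) ✓
Therefore the multiplicative order of 62 modulo 97 is 6.

6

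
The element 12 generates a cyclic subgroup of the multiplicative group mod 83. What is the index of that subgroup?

2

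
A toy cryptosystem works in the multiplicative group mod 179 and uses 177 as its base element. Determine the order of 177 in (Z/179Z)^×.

89

By Lagrange's theorem, ord_179(177) divides φ(179) = 179 − 1 = 178 = 2 · 89.
Divisors of 178: 1, 2, 89, 178.
Check 177^d mod 179 for each divisor in increasing order:
177^1 ≡ 177 (mod 179)
177^2 ≡ 4 (mod 179)
177^89 ≡ 1 (mod 179) ✓
The smallest such exponent is 89, so the order of 177 is 89.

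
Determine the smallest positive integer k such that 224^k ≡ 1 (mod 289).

By Lagrange's theorem, ord_289(224) divides φ(289) = φ(17^2) = 17·(17−1) = 272 = 2^4 · 17.
Divisors of 272: 1, 2, 4, 8, 16, 17, 34, 68, 136, 272.
Evaluate successive powers at the divisors of 272:
224^1 ≡ 224
224^2 ≡ 179
224^4 ≡ 251
224^8 ≡ 288
224^16 ≡ 1
Hence ord(224) = 16.

16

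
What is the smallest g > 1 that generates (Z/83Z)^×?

φ(83) = 83 − 1 = 82 = 2 · 41.
Test candidates g = 2, 3, … against the prime factors q ∈ {2, 41} of φ(83): g is a generator iff g^(82/q) ≢ 1 for every such q.
g = 2: 2^41 ≡ 82; 2^2 ≡ 4 — none is 1, so 2 is a primitive root.
So 2 is the smallest generator of (Z/83Z)^×.

2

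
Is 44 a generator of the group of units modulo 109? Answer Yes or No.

φ(109) = 109 − 1 = 108 = 2^2 · 3^3.
Test 44^(108/q) mod 109 for each prime factor q of 108:
44^54 ≡ 108 (mod 109)  [q = 2: ≢ 1 ✓]
44^36 ≡ 45 (mod 109)  [q = 3: ≢ 1 ✓]
None equal 1, so ord_109(44) = 108: 44 is a primitive root.

Yes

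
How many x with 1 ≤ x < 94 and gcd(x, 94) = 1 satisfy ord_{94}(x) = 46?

φ(94) = φ(2)·φ(47) = 1·46 = 46 = 2 · 23.
In a cyclic group of order 46, there are φ(d) elements of order d for each divisor d of 46, and zero for non-divisors.
46 = 2 · 23 divides 46, and φ(46) = 22.

22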